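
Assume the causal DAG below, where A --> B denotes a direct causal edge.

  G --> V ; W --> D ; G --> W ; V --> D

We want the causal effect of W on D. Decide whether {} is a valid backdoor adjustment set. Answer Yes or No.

Backdoor paths from W to D (paths whose first edge points into W):
  P1: W <- G -> V -> D
Condition 1 (no descendant of W in the set): holds — descendants of W are {D}; none are in {}.
Condition 2 (every backdoor path blocked by {}):
  P1: open — no interior node is in the conditioning set.
{} does not satisfy the backdoor criterion.

No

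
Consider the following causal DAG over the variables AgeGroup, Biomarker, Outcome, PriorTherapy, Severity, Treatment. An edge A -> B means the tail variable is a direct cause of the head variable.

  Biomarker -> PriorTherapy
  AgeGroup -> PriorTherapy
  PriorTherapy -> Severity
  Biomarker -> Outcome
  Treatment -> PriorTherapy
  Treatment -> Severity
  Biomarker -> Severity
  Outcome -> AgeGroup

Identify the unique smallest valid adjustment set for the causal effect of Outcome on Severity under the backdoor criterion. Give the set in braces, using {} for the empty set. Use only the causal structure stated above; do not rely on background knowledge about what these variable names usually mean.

Variables eligible for adjustment (non-descendants of Outcome, excluding Outcome and Severity): {Biomarker, Treatment}.
Backdoor paths from Outcome to Severity:
  P1: Outcome <- Biomarker -> PriorTherapy <- Treatment -> Severity
  P2: Outcome <- Biomarker -> PriorTherapy -> Severity
  P3: Outcome <- Biomarker -> Severity
The empty set is not sufficient: P2 (Outcome <- Biomarker -> PriorTherapy -> Severity) has no collider blocking it and no conditioned non-collider, so it is open.
Try {Biomarker}:
  P1: blocked at fork node Biomarker ∈ conditioning set.
  P2: blocked at fork node Biomarker ∈ conditioning set.
  P3: blocked at fork node Biomarker ∈ conditioning set.
{Biomarker} contains no descendant of Outcome and blocks every backdoor path.
No other singleton works — e.g. {Treatment} leaves P2 open — so {Biomarker} is the unique smallest valid adjustment set.

{Biomarker}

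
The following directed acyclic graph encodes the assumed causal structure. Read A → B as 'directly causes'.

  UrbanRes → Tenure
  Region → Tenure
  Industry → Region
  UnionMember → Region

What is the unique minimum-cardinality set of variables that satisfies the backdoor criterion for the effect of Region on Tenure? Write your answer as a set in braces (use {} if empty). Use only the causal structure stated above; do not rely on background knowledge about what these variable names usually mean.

{}

Variables eligible for adjustment (non-descendants of Region, excluding Region and Tenure): {Industry, UnionMember, UrbanRes}.
Backdoor paths from Region to Tenure:
  (none)
With no backdoor paths the empty set already satisfies the criterion, and it is trivially minimal.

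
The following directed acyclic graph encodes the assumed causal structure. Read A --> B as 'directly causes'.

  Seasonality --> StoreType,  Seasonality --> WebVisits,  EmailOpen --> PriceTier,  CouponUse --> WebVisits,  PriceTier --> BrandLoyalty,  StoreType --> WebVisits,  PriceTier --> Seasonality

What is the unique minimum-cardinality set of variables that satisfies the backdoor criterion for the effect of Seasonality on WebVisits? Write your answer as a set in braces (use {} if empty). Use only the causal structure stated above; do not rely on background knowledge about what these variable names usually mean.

{}

Variables eligible for adjustment (non-descendants of Seasonality, excluding Seasonality and WebVisits): {BrandLoyalty, CouponUse, EmailOpen, PriceTier}.
Backdoor paths from Seasonality to WebVisits:
  (none)
With no backdoor paths the empty set already satisfies the criterion, and it is trivially minimal.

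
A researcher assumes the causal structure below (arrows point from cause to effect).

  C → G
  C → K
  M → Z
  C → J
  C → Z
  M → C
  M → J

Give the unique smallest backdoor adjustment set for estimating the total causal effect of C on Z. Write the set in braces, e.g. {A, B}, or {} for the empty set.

Variables eligible for adjustment (non-descendants of C, excluding C and Z): {M}.
Backdoor paths from C to Z:
  P1: C <- M -> Z
The empty set is not sufficient: P1 (C <- M -> Z) has no collider blocking it and no conditioned non-collider, so it is open.
Try {M}:
  P1: blocked at fork node M ∈ conditioning set.
{M} contains no descendant of C and blocks every backdoor path.
{M} is the unique smallest valid adjustment set.

{M}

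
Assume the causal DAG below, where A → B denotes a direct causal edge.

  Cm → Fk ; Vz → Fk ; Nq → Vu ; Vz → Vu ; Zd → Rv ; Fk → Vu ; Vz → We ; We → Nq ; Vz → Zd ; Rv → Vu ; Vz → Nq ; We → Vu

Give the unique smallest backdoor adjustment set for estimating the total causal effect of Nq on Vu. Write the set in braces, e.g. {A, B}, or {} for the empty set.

Variables eligible for adjustment (non-descendants of Nq, excluding Nq and Vu): {Cm, Fk, Rv, Vz, We, Zd}.
Backdoor paths from Nq to Vu:
  P1: Nq <- Vz -> We -> Vu
  P2: Nq <- Vz -> Zd -> Rv -> Vu
  P3: Nq <- Vz -> Fk -> Vu
  P4: Nq <- Vz -> Vu
  P5: Nq <- We <- Vz -> Zd -> Rv -> Vu
  P6: Nq <- We <- Vz -> Fk -> Vu
  P7: Nq <- We <- Vz -> Vu
  P8: Nq <- We -> Vu
The empty set is not sufficient: P1 (Nq <- Vz -> We -> Vu) has no collider blocking it and no conditioned non-collider, so it is open.
Try {Vz, We}:
  P1: blocked at fork node Vz ∈ conditioning set.
  P2: blocked at fork node Vz ∈ conditioning set.
  P3: blocked at fork node Vz ∈ conditioning set.
  P4: blocked at fork node Vz ∈ conditioning set.
  P5: blocked at chain node We ∈ conditioning set.
  P6: blocked at chain node We ∈ conditioning set.
  P7: blocked at chain node We ∈ conditioning set.
  P8: blocked at fork node We ∈ conditioning set.
{Vz, We} contains no descendant of Nq and blocks every backdoor path.
Every element of {Vz, We} is needed (dropping Vz leaves P2 open; dropping We leaves P8 open), so no proper subset is valid.
Among all size-2 subsets of the eligible variables, only {Vz, We} blocks every backdoor path, so it is the unique smallest valid adjustment set.

{Vz, We}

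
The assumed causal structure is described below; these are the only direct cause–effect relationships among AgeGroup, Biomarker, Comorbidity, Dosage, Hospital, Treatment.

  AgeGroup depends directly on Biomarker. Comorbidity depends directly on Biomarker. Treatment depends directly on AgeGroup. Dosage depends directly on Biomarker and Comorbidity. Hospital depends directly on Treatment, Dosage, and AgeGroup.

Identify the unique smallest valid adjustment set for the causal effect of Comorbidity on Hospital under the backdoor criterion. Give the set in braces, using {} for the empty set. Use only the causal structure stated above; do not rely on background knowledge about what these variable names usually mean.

Variables eligible for adjustment (non-descendants of Comorbidity, excluding Comorbidity and Hospital): {AgeGroup, Biomarker, Treatment}.
Backdoor paths from Comorbidity to Hospital:
  P1: Comorbidity <- Biomarker -> Dosage -> Hospital
  P2: Comorbidity <- Biomarker -> AgeGroup -> Treatment -> Hospital
  P3: Comorbidity <- Biomarker -> AgeGroup -> Hospital
The empty set is not sufficient: P1 (Comorbidity <- Biomarker -> Dosage -> Hospital) has no collider blocking it and no conditioned non-collider, so it is open.
Try {Biomarker}:
  P1: blocked at fork node Biomarker ∈ conditioning set.
  P2: blocked at fork node Biomarker ∈ conditioning set.
  P3: blocked at fork node Biomarker ∈ conditioning set.
{Biomarker} contains no descendant of Comorbidity and blocks every backdoor path.
No other singleton works — e.g. {AgeGroup} leaves P1 open — so {Biomarker} is the unique smallest valid adjustment set.

{Biomarker}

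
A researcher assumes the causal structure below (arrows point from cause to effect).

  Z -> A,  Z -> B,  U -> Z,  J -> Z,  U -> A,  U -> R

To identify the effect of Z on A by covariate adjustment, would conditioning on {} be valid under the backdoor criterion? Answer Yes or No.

Backdoor paths from Z to A (paths whose first edge points into Z):
  P1: Z <- U -> A
Condition 1 (no descendant of Z in the set): holds — descendants of Z are {A, B}; none are in {}.
Condition 2 (every backdoor path blocked by {}):
  P1: open — no interior node is in the conditioning set.
{} does not satisfy the backdoor criterion.

No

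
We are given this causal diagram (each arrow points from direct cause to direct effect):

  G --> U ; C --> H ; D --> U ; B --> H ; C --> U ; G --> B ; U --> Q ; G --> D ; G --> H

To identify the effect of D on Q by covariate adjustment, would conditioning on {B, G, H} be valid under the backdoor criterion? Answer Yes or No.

Backdoor paths from D to Q (paths whose first edge points into D):
  P1: D <- G -> U -> Q
  P2: D <- G -> B -> H <- C -> U -> Q
  P3: D <- G -> H <- C -> U -> Q
Condition 1 (no descendant of D in the set): holds — descendants of D are {Q, U}; none are in {B, G, H}.
Condition 2 (every backdoor path blocked by {B, G, H}):
  P1: blocked at fork node G ∈ conditioning set.
  P2: blocked at fork node G ∈ conditioning set.
  P3: blocked at fork node G ∈ conditioning set.
{B, G, H} satisfies the backdoor criterion.

Yes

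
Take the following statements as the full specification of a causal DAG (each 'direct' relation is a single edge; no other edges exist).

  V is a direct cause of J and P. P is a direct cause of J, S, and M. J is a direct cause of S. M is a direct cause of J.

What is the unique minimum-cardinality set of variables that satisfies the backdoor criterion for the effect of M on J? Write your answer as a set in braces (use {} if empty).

Variables eligible for adjustment (non-descendants of M, excluding M and J): {P, V}.
Backdoor paths from M to J:
  P1: M <- P <- V -> J
  P2: M <- P -> J
  P3: M <- P -> S <- J
The empty set is not sufficient: P1 (M <- P <- V -> J) has no collider blocking it and no conditioned non-collider, so it is open.
Try {P}:
  P1: blocked at chain node P ∈ conditioning set.
  P2: blocked at fork node P ∈ conditioning set.
  P3: blocked at fork node P ∈ conditioning set.
{P} contains no descendant of M and blocks every backdoor path.
No other singleton works — e.g. {V} leaves P2 open — so {P} is the unique smallest valid adjustment set.

{P}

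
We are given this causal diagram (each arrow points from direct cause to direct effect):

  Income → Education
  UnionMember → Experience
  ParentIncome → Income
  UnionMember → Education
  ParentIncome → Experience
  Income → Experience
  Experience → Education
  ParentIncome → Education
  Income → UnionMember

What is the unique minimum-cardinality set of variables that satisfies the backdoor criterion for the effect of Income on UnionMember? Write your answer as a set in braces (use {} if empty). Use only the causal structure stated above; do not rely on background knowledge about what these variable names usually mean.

{}

Variables eligible for adjustment (non-descendants of Income, excluding Income and UnionMember): {ParentIncome}.
Backdoor paths from Income to UnionMember:
  P1: Income <- ParentIncome -> Experience <- UnionMember
  P2: Income <- ParentIncome -> Experience -> Education <- UnionMember
  P3: Income <- ParentIncome -> Education <- UnionMember
  P4: Income <- ParentIncome -> Education <- Experience <- UnionMember
Each backdoor path contains an unconditioned collider, so every path is already blocked with the empty conditioning set:
  P1: blocked at collider Experience (neither it nor any descendant is in the conditioning set).
  P2: blocked at collider Education (neither it nor any descendant is in the conditioning set).
  P3: blocked at collider Education (neither it nor any descendant is in the conditioning set).
  P4: blocked at collider Education (neither it nor any descendant is in the conditioning set).
The empty set is therefore the unique smallest valid set.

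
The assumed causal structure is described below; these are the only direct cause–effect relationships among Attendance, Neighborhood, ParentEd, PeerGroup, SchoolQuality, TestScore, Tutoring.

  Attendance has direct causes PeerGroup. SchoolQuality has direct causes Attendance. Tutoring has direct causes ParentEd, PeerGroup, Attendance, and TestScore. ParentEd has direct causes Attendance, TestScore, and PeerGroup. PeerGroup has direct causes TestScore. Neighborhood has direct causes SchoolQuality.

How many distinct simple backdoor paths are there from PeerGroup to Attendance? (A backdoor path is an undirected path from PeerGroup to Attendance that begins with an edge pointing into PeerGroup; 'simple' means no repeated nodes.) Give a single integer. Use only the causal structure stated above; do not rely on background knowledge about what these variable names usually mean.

A backdoor path from PeerGroup to Attendance is any simple undirected path whose first edge points into PeerGroup (i.e. leaves PeerGroup via a parent).
Parents of PeerGroup: {TestScore}.
Enumerating:
  P1: PeerGroup <- TestScore -> ParentEd <- Attendance
  P2: PeerGroup <- TestScore -> ParentEd -> Tutoring <- Attendance
  P3: PeerGroup <- TestScore -> Tutoring <- Attendance
  P4: PeerGroup <- TestScore -> Tutoring <- ParentEd <- Attendance
That exhausts the simple backdoor paths. Count: 4.

4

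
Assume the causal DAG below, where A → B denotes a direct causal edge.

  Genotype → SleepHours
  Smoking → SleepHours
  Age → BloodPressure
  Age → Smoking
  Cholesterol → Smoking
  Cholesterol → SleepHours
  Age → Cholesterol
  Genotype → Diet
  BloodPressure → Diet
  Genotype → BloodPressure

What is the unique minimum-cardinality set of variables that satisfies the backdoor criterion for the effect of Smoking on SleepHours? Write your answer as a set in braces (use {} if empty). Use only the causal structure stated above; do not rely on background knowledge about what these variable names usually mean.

{Cholesterol}

Variables eligible for adjustment (non-descendants of Smoking, excluding Smoking and SleepHours): {Age, BloodPressure, Cholesterol, Diet, Genotype}.
Backdoor paths from Smoking to SleepHours:
  P1: Smoking <- Age -> BloodPressure <- Genotype -> SleepHours
  P2: Smoking <- Age -> BloodPressure -> Diet <- Genotype -> SleepHours
  P3: Smoking <- Age -> Cholesterol -> SleepHours
  P4: Smoking <- Cholesterol <- Age -> BloodPressure <- Genotype -> SleepHours
  P5: Smoking <- Cholesterol <- Age -> BloodPressure -> Diet <- Genotype -> SleepHours
  P6: Smoking <- Cholesterol -> SleepHours
The empty set is not sufficient: P3 (Smoking <- Age -> Cholesterol -> SleepHours) has no collider blocking it and no conditioned non-collider, so it is open.
Try {Cholesterol}:
  P1: blocked at collider BloodPressure (neither it nor any descendant is in the conditioning set).
  P2: blocked at collider Diet (neither it nor any descendant is in the conditioning set).
  P3: blocked at chain node Cholesterol ∈ conditioning set.
  P4: blocked at chain node Cholesterol ∈ conditioning set.
  P5: blocked at chain node Cholesterol ∈ conditioning set.
  P6: blocked at fork node Cholesterol ∈ conditioning set.
{Cholesterol} contains no descendant of Smoking and blocks every backdoor path.
No other singleton works — e.g. {Age} leaves P6 open — so {Cholesterol} is the unique smallest valid adjustment set.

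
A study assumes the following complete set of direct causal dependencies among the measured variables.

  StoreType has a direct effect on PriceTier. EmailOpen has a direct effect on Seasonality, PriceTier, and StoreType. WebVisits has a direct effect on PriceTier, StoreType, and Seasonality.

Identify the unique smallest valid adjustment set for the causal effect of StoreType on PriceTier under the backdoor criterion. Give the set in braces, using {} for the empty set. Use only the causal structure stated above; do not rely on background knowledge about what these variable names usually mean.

{EmailOpen, WebVisits}

Variables eligible for adjustment (non-descendants of StoreType, excluding StoreType and PriceTier): {EmailOpen, Seasonality, WebVisits}.
Backdoor paths from StoreType to PriceTier:
  P1: StoreType <- WebVisits -> Seasonality <- EmailOpen -> PriceTier
  P2: StoreType <- WebVisits -> PriceTier
  P3: StoreType <- EmailOpen -> Seasonality <- WebVisits -> PriceTier
  P4: StoreType <- EmailOpen -> PriceTier
The empty set is not sufficient: P2 (StoreType <- WebVisits -> PriceTier) has no collider blocking it and no conditioned non-collider, so it is open.
Try {EmailOpen, WebVisits}:
  P1: blocked at fork node WebVisits ∈ conditioning set.
  P2: blocked at fork node WebVisits ∈ conditioning set.
  P3: blocked at fork node EmailOpen ∈ conditioning set.
  P4: blocked at fork node EmailOpen ∈ conditioning set.
{EmailOpen, WebVisits} contains no descendant of StoreType and blocks every backdoor path.
Every element of {EmailOpen, WebVisits} is needed (dropping EmailOpen leaves P4 open; dropping WebVisits leaves P2 open), so no proper subset is valid.
Among all size-2 subsets of the eligible variables, only {EmailOpen, WebVisits} blocks every backdoor path, so it is the unique smallest valid adjustment set.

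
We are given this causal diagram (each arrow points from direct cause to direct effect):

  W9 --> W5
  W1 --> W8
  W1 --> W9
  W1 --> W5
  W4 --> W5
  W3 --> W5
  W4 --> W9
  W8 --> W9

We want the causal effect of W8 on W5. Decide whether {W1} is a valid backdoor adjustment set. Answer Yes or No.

Yes

Backdoor paths from W8 to W5 (paths whose first edge points into W8):
  P1: W8 <- W1 -> W9 <- W4 -> W5
  P2: W8 <- W1 -> W9 -> W5
  P3: W8 <- W1 -> W5
Condition 1 (no descendant of W8 in the set): holds — descendants of W8 are {W5, W9}; none are in {W1}.
Condition 2 (every backdoor path blocked by {W1}):
  P1: blocked at fork node W1 ∈ conditioning set.
  P2: blocked at fork node W1 ∈ conditioning set.
  P3: blocked at fork node W1 ∈ conditioning set.
{W1} satisfies the backdoor criterion.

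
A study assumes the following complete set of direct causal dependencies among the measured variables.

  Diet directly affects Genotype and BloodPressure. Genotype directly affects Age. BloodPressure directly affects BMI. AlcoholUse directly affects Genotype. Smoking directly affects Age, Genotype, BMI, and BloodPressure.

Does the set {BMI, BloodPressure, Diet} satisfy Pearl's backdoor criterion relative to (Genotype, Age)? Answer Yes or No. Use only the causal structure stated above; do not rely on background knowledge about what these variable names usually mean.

Backdoor paths from Genotype to Age (paths whose first edge points into Genotype):
  P1: Genotype <- Diet -> BloodPressure <- Smoking -> Age
  P2: Genotype <- Diet -> BloodPressure -> BMI <- Smoking -> Age
  P3: Genotype <- Smoking -> Age
Condition 1 (no descendant of Genotype in the set): holds — descendants of Genotype are {Age}; none are in {BMI, BloodPressure, Diet}.
Condition 2 (every backdoor path blocked by {BMI, BloodPressure, Diet}):
  P1: blocked at fork node Diet ∈ conditioning set.
  P2: blocked at fork node Diet ∈ conditioning set.
  P3: open — no interior node is in the conditioning set.
{BMI, BloodPressure, Diet} does not satisfy the backdoor criterion.

No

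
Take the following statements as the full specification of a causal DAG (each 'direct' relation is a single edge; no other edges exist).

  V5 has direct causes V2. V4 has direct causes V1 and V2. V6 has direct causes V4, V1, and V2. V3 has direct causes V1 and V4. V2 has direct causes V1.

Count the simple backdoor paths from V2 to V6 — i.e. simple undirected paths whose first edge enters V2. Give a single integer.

3

A backdoor path from V2 to V6 is any simple undirected path whose first edge points into V2 (i.e. leaves V2 via a parent).
Parents of V2: {V1}.
Enumerating:
  P1: V2 <- V1 -> V4 -> V6
  P2: V2 <- V1 -> V6
  P3: V2 <- V1 -> V3 <- V4 -> V6
That exhausts the simple backdoor paths. Count: 3.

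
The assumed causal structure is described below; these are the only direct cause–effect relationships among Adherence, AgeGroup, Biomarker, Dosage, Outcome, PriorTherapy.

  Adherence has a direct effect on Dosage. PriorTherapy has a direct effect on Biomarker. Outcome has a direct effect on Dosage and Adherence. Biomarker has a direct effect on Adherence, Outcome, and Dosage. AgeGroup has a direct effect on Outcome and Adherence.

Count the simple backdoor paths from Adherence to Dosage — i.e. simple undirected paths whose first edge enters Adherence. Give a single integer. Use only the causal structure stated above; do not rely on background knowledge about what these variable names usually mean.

A backdoor path from Adherence to Dosage is any simple undirected path whose first edge points into Adherence (i.e. leaves Adherence via a parent).
Parents of Adherence: {AgeGroup, Biomarker, Outcome}.
Enumerating:
  P1: Adherence <- AgeGroup -> Outcome <- Biomarker -> Dosage
  P2: Adherence <- AgeGroup -> Outcome -> Dosage
  P3: Adherence <- Biomarker -> Outcome -> Dosage
  P4: Adherence <- Biomarker -> Dosage
  P5: Adherence <- Outcome <- Biomarker -> Dosage
  P6: Adherence <- Outcome -> Dosage
That exhausts the simple backdoor paths. Count: 6.

6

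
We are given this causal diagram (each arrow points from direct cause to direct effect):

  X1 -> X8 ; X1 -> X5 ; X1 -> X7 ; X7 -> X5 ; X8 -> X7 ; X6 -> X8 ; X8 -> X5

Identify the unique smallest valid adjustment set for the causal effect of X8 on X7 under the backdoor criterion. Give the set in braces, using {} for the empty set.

Variables eligible for adjustment (non-descendants of X8, excluding X8 and X7): {X1, X6}.
Backdoor paths from X8 to X7:
  P1: X8 <- X1 -> X7
  P2: X8 <- X1 -> X5 <- X7
The empty set is not sufficient: P1 (X8 <- X1 -> X7) has no collider blocking it and no conditioned non-collider, so it is open.
Try {X1}:
  P1: blocked at fork node X1 ∈ conditioning set.
  P2: blocked at fork node X1 ∈ conditioning set.
{X1} contains no descendant of X8 and blocks every backdoor path.
No other singleton works — e.g. {X6} leaves P1 open — so {X1} is the unique smallest valid adjustment set.

{X1}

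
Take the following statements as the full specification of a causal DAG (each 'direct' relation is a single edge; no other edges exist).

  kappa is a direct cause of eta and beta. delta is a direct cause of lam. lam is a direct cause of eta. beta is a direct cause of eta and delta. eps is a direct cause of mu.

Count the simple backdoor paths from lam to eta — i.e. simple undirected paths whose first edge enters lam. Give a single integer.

2

A backdoor path from lam to eta is any simple undirected path whose first edge points into lam (i.e. leaves lam via a parent).
Parents of lam: {delta}.
Enumerating:
  P1: lam <- delta <- beta <- kappa -> eta
  P2: lam <- delta <- beta -> eta
That exhausts the simple backdoor paths. Count: 2.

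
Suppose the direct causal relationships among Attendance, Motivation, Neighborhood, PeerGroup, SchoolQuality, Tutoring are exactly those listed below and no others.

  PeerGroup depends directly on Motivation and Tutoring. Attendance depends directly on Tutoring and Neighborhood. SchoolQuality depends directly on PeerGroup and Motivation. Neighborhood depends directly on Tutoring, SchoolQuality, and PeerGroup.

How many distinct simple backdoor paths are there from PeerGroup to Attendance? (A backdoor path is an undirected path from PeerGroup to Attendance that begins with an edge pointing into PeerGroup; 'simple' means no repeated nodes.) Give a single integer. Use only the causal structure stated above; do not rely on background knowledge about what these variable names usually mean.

4

A backdoor path from PeerGroup to Attendance is any simple undirected path whose first edge points into PeerGroup (i.e. leaves PeerGroup via a parent).
Parents of PeerGroup: {Motivation, Tutoring}.
Enumerating:
  P1: PeerGroup <- Motivation -> SchoolQuality -> Neighborhood <- Tutoring -> Attendance
  P2: PeerGroup <- Motivation -> SchoolQuality -> Neighborhood -> Attendance
  P3: PeerGroup <- Tutoring -> Neighborhood -> Attendance
  P4: PeerGroup <- Tutoring -> Attendance
That exhausts the simple backdoor paths. Count: 4.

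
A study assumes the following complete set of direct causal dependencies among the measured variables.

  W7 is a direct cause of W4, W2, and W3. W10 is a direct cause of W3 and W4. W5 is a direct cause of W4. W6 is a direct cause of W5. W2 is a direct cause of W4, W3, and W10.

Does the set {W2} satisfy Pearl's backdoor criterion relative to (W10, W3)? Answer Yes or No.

Yes

Backdoor paths from W10 to W3 (paths whose first edge points into W10):
  P1: W10 <- W2 <- W7 -> W3
  P2: W10 <- W2 -> W3
  P3: W10 <- W2 -> W4 <- W7 -> W3
Condition 1 (no descendant of W10 in the set): holds — descendants of W10 are {W3, W4}; none are in {W2}.
Condition 2 (every backdoor path blocked by {W2}):
  P1: blocked at chain node W2 ∈ conditioning set.
  P2: blocked at fork node W2 ∈ conditioning set.
  P3: blocked at fork node W2 ∈ conditioning set.
{W2} satisfies the backdoor criterion.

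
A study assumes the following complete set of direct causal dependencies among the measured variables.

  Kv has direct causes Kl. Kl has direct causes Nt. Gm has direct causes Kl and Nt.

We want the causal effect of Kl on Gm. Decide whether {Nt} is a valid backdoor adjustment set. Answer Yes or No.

Yes

Backdoor paths from Kl to Gm (paths whose first edge points into Kl):
  P1: Kl <- Nt -> Gm
Condition 1 (no descendant of Kl in the set): holds — descendants of Kl are {Gm, Kv}; none are in {Nt}.
Condition 2 (every backdoor path blocked by {Nt}):
  P1: blocked at fork node Nt ∈ conditioning set.
{Nt} satisfies the backdoor criterion.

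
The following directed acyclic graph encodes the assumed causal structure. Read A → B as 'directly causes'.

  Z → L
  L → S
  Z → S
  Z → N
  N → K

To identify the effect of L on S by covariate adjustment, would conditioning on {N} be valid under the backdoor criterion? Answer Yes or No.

No

Backdoor paths from L to S (paths whose first edge points into L):
  P1: L <- Z -> S
Condition 1 (no descendant of L in the set): holds — descendants of L are {S}; none are in {N}.
Condition 2 (every backdoor path blocked by {N}):
  P1: open — no interior node is in the conditioning set.
{N} does not satisfy the backdoor criterion.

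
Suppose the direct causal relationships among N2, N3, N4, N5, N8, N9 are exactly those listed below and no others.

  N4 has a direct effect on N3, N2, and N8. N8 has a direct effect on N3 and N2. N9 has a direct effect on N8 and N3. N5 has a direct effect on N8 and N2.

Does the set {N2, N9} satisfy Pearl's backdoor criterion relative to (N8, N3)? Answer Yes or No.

No

Backdoor paths from N8 to N3 (paths whose first edge points into N8):
  P1: N8 <- N4 -> N3
  P2: N8 <- N5 -> N2 <- N4 -> N3
  P3: N8 <- N9 -> N3
Condition 1 (no descendant of N8 in the set): FAILS — N2 is a descendant of N8.
Condition 2 (every backdoor path blocked by {N2, N9}):
  P1: open — no interior node is in the conditioning set.
  P2: open — collider(s) N2 are conditioned on (or have a conditioned descendant) and no non-collider on the path is in the set.
  P3: blocked at fork node N9 ∈ conditioning set.
{N2, N9} does not satisfy the backdoor criterion.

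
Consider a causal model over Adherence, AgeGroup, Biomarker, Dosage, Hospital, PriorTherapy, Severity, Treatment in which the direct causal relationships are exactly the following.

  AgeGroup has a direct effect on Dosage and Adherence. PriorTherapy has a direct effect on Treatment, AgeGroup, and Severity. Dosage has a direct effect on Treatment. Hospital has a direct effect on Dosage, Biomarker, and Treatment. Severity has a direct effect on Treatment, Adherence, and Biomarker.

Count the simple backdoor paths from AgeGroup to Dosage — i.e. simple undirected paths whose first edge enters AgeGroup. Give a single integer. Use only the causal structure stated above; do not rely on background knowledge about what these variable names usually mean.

A backdoor path from AgeGroup to Dosage is any simple undirected path whose first edge points into AgeGroup (i.e. leaves AgeGroup via a parent).
Parents of AgeGroup: {PriorTherapy}.
Enumerating:
  P1: AgeGroup <- PriorTherapy -> Severity -> Treatment <- Hospital -> Dosage
  P2: AgeGroup <- PriorTherapy -> Severity -> Treatment <- Dosage
  P3: AgeGroup <- PriorTherapy -> Severity -> Biomarker <- Hospital -> Dosage
  P4: AgeGroup <- PriorTherapy -> Severity -> Biomarker <- Hospital -> Treatment <- Dosage
  P5: AgeGroup <- PriorTherapy -> Treatment <- Severity -> Biomarker <- Hospital -> Dosage
  P6: AgeGroup <- PriorTherapy -> Treatment <- Hospital -> Dosage
  P7: AgeGroup <- PriorTherapy -> Treatment <- Dosage
That exhausts the simple backdoor paths. Count: 7.

7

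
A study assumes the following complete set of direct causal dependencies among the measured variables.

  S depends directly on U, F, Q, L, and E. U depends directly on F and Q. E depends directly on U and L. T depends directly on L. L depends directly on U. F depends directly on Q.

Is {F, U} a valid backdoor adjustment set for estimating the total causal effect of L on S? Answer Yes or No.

Backdoor paths from L to S (paths whose first edge points into L):
  P1: L <- U <- Q -> F -> S
  P2: L <- U <- Q -> S
  P3: L <- U <- F <- Q -> S
  P4: L <- U <- F -> S
  P5: L <- U -> E -> S
  P6: L <- U -> S
Condition 1 (no descendant of L in the set): holds — descendants of L are {E, S, T}; none are in {F, U}.
Condition 2 (every backdoor path blocked by {F, U}):
  P1: blocked at chain node U ∈ conditioning set.
  P2: blocked at chain node U ∈ conditioning set.
  P3: blocked at chain node U ∈ conditioning set.
  P4: blocked at chain node U ∈ conditioning set.
  P5: blocked at fork node U ∈ conditioning set.
  P6: blocked at fork node U ∈ conditioning set.
{F, U} satisfies the backdoor criterion.

Yes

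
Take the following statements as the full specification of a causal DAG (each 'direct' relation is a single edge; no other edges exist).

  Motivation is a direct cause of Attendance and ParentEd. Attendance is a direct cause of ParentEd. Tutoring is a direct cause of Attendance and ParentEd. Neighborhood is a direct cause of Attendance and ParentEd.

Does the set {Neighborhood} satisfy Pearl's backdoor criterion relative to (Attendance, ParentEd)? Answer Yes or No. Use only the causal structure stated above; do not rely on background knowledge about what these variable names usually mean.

No

Backdoor paths from Attendance to ParentEd (paths whose first edge points into Attendance):
  P1: Attendance <- Motivation -> ParentEd
  P2: Attendance <- Tutoring -> ParentEd
  P3: Attendance <- Neighborhood -> ParentEd
Condition 1 (no descendant of Attendance in the set): holds — descendants of Attendance are {ParentEd}; none are in {Neighborhood}.
Condition 2 (every backdoor path blocked by {Neighborhood}):
  P1: open — no interior node is in the conditioning set.
  P2: open — no interior node is in the conditioning set.
  P3: blocked at fork node Neighborhood ∈ conditioning set.
{Neighborhood} does not satisfy the backdoor criterion.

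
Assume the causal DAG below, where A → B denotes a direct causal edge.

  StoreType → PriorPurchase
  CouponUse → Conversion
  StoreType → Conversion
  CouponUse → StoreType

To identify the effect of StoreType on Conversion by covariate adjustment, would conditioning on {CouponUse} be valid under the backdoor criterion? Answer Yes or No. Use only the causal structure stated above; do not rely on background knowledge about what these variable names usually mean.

Backdoor paths from StoreType to Conversion (paths whose first edge points into StoreType):
  P1: StoreType <- CouponUse -> Conversion
Condition 1 (no descendant of StoreType in the set): holds — descendants of StoreType are {Conversion, PriorPurchase}; none are in {CouponUse}.
Condition 2 (every backdoor path blocked by {CouponUse}):
  P1: blocked at fork node CouponUse ∈ conditioning set.
{CouponUse} satisfies the backdoor criterion.

Yes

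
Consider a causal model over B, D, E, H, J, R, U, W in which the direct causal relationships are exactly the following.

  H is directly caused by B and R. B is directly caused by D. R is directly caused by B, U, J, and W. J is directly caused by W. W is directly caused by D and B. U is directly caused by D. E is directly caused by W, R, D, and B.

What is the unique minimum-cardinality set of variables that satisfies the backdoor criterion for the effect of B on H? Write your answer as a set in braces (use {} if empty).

Variables eligible for adjustment (non-descendants of B, excluding B and H): {D, U}.
Backdoor paths from B to H:
  P1: B <- D -> U -> R -> H
  P2: B <- D -> W -> J -> R -> H
  P3: B <- D -> W -> R -> H
  P4: B <- D -> W -> E <- R -> H
  P5: B <- D -> E <- W -> J -> R -> H
  P6: B <- D -> E <- W -> R -> H
  P7: B <- D -> E <- R -> H
The empty set is not sufficient: P1 (B <- D -> U -> R -> H) has no collider blocking it and no conditioned non-collider, so it is open.
Try {D}:
  P1: blocked at fork node D ∈ conditioning set.
  P2: blocked at fork node D ∈ conditioning set.
  P3: blocked at fork node D ∈ conditioning set.
  P4: blocked at fork node D ∈ conditioning set.
  P5: blocked at fork node D ∈ conditioning set.
  P6: blocked at fork node D ∈ conditioning set.
  P7: blocked at fork node D ∈ conditioning set.
{D} contains no descendant of B and blocks every backdoor path.
No other singleton works — e.g. {U} leaves P2 open — so {D} is the unique smallest valid adjustment set.

{D}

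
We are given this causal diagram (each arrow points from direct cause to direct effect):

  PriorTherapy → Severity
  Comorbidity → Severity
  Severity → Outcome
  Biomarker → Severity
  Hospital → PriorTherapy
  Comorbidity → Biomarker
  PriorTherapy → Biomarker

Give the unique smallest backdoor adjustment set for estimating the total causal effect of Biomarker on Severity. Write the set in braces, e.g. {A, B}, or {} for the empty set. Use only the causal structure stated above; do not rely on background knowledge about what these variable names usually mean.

{Comorbidity, PriorTherapy}

Variables eligible for adjustment (non-descendants of Biomarker, excluding Biomarker and Severity): {Comorbidity, Hospital, PriorTherapy}.
Backdoor paths from Biomarker to Severity:
  P1: Biomarker <- Comorbidity -> Severity
  P2: Biomarker <- PriorTherapy -> Severity
The empty set is not sufficient: P1 (Biomarker <- Comorbidity -> Severity) has no collider blocking it and no conditioned non-collider, so it is open.
Try {Comorbidity, PriorTherapy}:
  P1: blocked at fork node Comorbidity ∈ conditioning set.
  P2: blocked at fork node PriorTherapy ∈ conditioning set.
{Comorbidity, PriorTherapy} contains no descendant of Biomarker and blocks every backdoor path.
Every element of {Comorbidity, PriorTherapy} is needed (dropping Comorbidity leaves P1 open; dropping PriorTherapy leaves P2 open), so no proper subset is valid.
Among all size-2 subsets of the eligible variables, only {Comorbidity, PriorTherapy} blocks every backdoor path, so it is the unique smallest valid adjustment set.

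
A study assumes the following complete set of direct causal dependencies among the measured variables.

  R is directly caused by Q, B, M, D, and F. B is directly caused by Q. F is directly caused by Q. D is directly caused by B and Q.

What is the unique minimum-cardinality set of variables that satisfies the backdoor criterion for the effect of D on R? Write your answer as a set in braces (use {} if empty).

{B, Q}

Variables eligible for adjustment (non-descendants of D, excluding D and R): {B, F, M, Q}.
Backdoor paths from D to R:
  P1: D <- Q -> F -> R
  P2: D <- Q -> B -> R
  P3: D <- Q -> R
  P4: D <- B <- Q -> F -> R
  P5: D <- B <- Q -> R
  P6: D <- B -> R
The empty set is not sufficient: P1 (D <- Q -> F -> R) has no collider blocking it and no conditioned non-collider, so it is open.
Try {B, Q}:
  P1: blocked at fork node Q ∈ conditioning set.
  P2: blocked at fork node Q ∈ conditioning set.
  P3: blocked at fork node Q ∈ conditioning set.
  P4: blocked at chain node B ∈ conditioning set.
  P5: blocked at chain node B ∈ conditioning set.
  P6: blocked at fork node B ∈ conditioning set.
{B, Q} contains no descendant of D and blocks every backdoor path.
Every element of {B, Q} is needed (dropping B leaves P6 open; dropping Q leaves P1 open), so no proper subset is valid.
Among all size-2 subsets of the eligible variables, only {B, Q} blocks every backdoor path, so it is the unique smallest valid adjustment set.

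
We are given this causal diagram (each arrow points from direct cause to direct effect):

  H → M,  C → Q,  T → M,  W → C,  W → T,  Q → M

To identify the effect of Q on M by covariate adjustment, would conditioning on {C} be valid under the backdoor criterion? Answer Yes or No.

Backdoor paths from Q to M (paths whose first edge points into Q):
  P1: Q <- C <- W -> T -> M
Condition 1 (no descendant of Q in the set): holds — descendants of Q are {M}; none are in {C}.
Condition 2 (every backdoor path blocked by {C}):
  P1: blocked at chain node C ∈ conditioning set.
{C} satisfies the backdoor criterion.

Yes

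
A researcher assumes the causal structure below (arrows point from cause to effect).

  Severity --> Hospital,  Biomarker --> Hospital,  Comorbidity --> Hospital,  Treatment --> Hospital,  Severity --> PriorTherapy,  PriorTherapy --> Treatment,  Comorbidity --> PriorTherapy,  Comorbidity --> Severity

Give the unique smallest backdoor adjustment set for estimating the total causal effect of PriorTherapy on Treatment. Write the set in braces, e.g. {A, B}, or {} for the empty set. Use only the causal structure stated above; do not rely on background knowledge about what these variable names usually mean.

Variables eligible for adjustment (non-descendants of PriorTherapy, excluding PriorTherapy and Treatment): {Biomarker, Comorbidity, Severity}.
Backdoor paths from PriorTherapy to Treatment:
  P1: PriorTherapy <- Comorbidity -> Severity -> Hospital <- Treatment
  P2: PriorTherapy <- Comorbidity -> Hospital <- Treatment
  P3: PriorTherapy <- Severity <- Comorbidity -> Hospital <- Treatment
  P4: PriorTherapy <- Severity -> Hospital <- Treatment
Each backdoor path contains an unconditioned collider, so every path is already blocked with the empty conditioning set:
  P1: blocked at collider Hospital (neither it nor any descendant is in the conditioning set).
  P2: blocked at collider Hospital (neither it nor any descendant is in the conditioning set).
  P3: blocked at collider Hospital (neither it nor any descendant is in the conditioning set).
  P4: blocked at collider Hospital (neither it nor any descendant is in the conditioning set).
The empty set is therefore the unique smallest valid set.

{}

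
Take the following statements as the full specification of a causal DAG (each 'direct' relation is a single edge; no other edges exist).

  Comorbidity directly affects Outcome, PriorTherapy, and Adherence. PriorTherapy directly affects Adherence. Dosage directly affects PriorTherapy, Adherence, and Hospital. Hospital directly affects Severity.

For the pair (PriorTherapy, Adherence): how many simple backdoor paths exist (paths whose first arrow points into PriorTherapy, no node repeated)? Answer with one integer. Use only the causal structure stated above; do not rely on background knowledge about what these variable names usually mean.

2

A backdoor path from PriorTherapy to Adherence is any simple undirected path whose first edge points into PriorTherapy (i.e. leaves PriorTherapy via a parent).
Parents of PriorTherapy: {Comorbidity, Dosage}.
Enumerating:
  P1: PriorTherapy <- Dosage -> Adherence
  P2: PriorTherapy <- Comorbidity -> Adherence
That exhausts the simple backdoor paths. Count: 2.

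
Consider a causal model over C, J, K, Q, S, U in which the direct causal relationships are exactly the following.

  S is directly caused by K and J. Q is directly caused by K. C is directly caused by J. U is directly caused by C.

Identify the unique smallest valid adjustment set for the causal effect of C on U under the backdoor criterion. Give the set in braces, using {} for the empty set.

Variables eligible for adjustment (non-descendants of C, excluding C and U): {J, K, Q, S}.
Backdoor paths from C to U:
  (none)
With no backdoor paths the empty set already satisfies the criterion, and it is trivially minimal.

{}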